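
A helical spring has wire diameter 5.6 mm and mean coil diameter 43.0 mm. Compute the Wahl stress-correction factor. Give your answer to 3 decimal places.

1.192

C = D/d = 43.0/5.6 = 7.6786
K_W = (4C−1)/(4C−4) + 0.615/C = 29.714/26.714 + 0.0801 = 1.1924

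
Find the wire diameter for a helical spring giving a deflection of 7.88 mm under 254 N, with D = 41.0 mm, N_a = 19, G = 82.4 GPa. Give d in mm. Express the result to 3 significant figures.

Required rate k = F/δ = 254/7.88 = 32.234 N/mm
d = (8D³N_a·k / G)^(1/4) = (8·41.0³·19·32.234 / (82.4×10³))^0.25
  = (4098)^0.25 = 8.0010 mm

8.00 mm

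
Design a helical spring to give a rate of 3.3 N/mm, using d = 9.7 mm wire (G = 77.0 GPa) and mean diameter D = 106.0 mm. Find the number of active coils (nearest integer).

N_a = Gd⁴/(8D³k) = (77.0×10³ × 9.7⁴)/(8 × 106.0³ × 3.3)
    = 6.81675e+08 / 3.14428e+07 = 21.68 → 22 coils

22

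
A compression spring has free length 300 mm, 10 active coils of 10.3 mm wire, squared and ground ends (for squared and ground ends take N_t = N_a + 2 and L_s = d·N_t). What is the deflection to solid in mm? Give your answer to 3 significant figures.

176 mm

N_t = 12; L_s = 10.3·12 = 123.6 mm
δ_solid = L₀ − L_s = 300 − 123.6 = 176.4 mm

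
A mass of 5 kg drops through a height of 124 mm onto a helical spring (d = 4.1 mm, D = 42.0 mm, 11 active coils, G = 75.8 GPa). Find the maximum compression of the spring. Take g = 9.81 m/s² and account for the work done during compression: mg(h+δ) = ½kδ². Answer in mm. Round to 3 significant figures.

k = Gd⁴/(8D³N_a) = (75.8×10³)(4.1⁴)/(8·42.0³·11) = 3.2853 N/mm
W = mg = 5 × 9.81 = 49.05 N
½kδ² − Wδ − Wh = 0 → δ = (W + √(W² + 2kWh))/k
δ = (49.05 + √(2405.9 + 39963.6))/3.2853 = (49.05 + 205.84)/3.2853 = 77.585 mm

77.6 mm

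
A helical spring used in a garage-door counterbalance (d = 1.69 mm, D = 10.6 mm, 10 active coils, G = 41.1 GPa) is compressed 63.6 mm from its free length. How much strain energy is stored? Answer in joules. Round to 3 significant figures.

7.12 J

k = Gd⁴/(8D³N_a) = (41.1×10³)(1.69⁴)/(8·10.6³·10) = 3.5187 N/mm
U = ½kδ² = 0.5 × 3.5187 × 63.6² = 7116.5 N·mm = 7.1165 J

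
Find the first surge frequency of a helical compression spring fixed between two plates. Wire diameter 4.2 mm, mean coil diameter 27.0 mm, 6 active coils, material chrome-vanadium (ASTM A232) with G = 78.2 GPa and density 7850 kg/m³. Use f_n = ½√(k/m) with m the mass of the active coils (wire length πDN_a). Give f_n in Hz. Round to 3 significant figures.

341 Hz

k = Gd⁴/(8D³N_a) = (78.2×10³)(4.2⁴)/(8·27.0³·6) = 25.756 N/mm = 25756 N/m
Wire length L = πDN_a = π·27.0·6 = 508.94 mm
m = ρ·(πd²/4)·L = 7850 × 13.854×10⁻⁶ m² × 0.50894 m = 0.055351 kg
f_n = ½√(k/m) = 0.5·√(25756/0.055351) = 0.5·√(4.6532e+05) = 341.07 Hz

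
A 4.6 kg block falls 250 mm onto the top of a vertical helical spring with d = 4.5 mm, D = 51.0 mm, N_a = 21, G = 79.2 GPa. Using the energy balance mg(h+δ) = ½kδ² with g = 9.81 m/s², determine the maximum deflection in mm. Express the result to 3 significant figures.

k = Gd⁴/(8D³N_a) = (79.2×10³)(4.5⁴)/(8·51.0³·21) = 1.4573 N/mm
W = mg = 4.6 × 9.81 = 45.126 N
½kδ² − Wδ − Wh = 0 → δ = (W + √(W² + 2kWh))/k
δ = (45.126 + √(2036.4 + 32881.5))/1.4573 = (45.126 + 186.86)/1.4573 = 159.19 mm

159 mm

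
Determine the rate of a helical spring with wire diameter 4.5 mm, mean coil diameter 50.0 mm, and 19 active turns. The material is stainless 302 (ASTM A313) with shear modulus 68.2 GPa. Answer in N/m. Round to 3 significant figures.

k = Gd⁴/(8D³N_a) = (68.2×10³ × 4.5⁴) / (8 × 50.0³ × 19)
  = 2.79663e+07 / 1.9e+07 = 1.4719 N/mm = 1471.9 N/m

1470 N/m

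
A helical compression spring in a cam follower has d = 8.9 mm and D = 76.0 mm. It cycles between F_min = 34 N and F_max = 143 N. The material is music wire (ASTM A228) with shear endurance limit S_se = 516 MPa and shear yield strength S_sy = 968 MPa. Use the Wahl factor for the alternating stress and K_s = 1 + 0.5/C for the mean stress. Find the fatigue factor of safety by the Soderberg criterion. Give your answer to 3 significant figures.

16.5

C = D/d = 76.0/8.9 = 8.5393; K_W = (4C−1)/(4C−4)+0.615/C = 1.1715; K_s = 1+0.5/C = 1.0586
F_a = (F_max−F_min)/2 = 54.5 N; F_m = (F_max+F_min)/2 = 88.5 N
τ_a = K_W·8F_aD/(πd³) = 1.1715 × 14.962 = 17.528 MPa
τ_m = K_s·8F_mD/(πd³) = 1.0586 × 24.296 = 25.718 MPa
Soderberg: 1/n_f = τ_a/S_se + τ_m/S_sy = 17.528/516 + 25.718/968 = 0.03397 + 0.02657 = 0.060536
n_f = 1/0.060536 = 16.52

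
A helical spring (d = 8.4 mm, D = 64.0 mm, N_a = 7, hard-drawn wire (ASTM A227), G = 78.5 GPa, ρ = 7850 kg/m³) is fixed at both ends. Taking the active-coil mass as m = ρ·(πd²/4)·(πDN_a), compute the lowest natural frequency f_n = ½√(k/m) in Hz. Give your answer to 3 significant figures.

k = Gd⁴/(8D³N_a) = (78.5×10³)(8.4⁴)/(8·64.0³·7) = 26.623 N/mm = 26623 N/m
Wire length L = πDN_a = π·64.0·7 = 1407.4 mm
m = ρ·(πd²/4)·L = 7850 × 55.418×10⁻⁶ m² × 1.4074 m = 0.61227 kg
f_n = ½√(k/m) = 0.5·√(26623/0.61227) = 0.5·√(43482) = 104.26 Hz

104 Hz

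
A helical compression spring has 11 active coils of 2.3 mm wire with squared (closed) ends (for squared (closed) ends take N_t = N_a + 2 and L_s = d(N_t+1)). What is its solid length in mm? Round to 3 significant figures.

32.2 mm

squared (closed) ends: N_t = N_a + 2 = 11 + 2 = 13
L_s = d·(N_t+1) = 2.3 × 14 = 32.2 mm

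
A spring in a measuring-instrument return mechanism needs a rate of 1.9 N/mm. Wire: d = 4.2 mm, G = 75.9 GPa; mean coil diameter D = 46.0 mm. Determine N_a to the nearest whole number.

16

N_a = Gd⁴/(8D³k) = (75.9×10³ × 4.2⁴)/(8 × 46.0³ × 1.9)
    = 2.36178e+07 / 1.47951e+06 = 15.96 → 16 coils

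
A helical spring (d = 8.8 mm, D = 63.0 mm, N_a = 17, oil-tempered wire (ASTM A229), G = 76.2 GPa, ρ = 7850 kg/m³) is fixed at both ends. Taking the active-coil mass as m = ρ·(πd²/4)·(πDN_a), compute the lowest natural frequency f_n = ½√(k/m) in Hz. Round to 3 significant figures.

45.7 Hz

k = Gd⁴/(8D³N_a) = (76.2×10³)(8.8⁴)/(8·63.0³·17) = 13.438 N/mm = 13438 N/m
Wire length L = πDN_a = π·63.0·17 = 3364.6 mm
m = ρ·(πd²/4)·L = 7850 × 60.821×10⁻⁶ m² × 3.3646 m = 1.6064 kg
f_n = ½√(k/m) = 0.5·√(13438/1.6064) = 0.5·√(8364.9) = 45.73 Hz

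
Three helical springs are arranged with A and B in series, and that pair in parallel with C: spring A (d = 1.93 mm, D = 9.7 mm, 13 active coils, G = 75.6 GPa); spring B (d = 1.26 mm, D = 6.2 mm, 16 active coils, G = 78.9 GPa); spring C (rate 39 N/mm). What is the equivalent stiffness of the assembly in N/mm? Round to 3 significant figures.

43.1 N/mm

k_A = Gd⁴/(8D³N_a) = (75.6×10³)(1.93⁴)/(8·9.7³·13) = 11.051 N/mm
k_B = Gd⁴/(8D³N_a) = (78.9×10³)(1.26⁴)/(8·6.2³·16) = 6.5189 N/mm
Springs A,B series: k_AB = 1/(1/11.051+1/6.5189) = 4.1002 N/mm; parallel with C: k_eq = 4.1002+39 = 43.1 N/mm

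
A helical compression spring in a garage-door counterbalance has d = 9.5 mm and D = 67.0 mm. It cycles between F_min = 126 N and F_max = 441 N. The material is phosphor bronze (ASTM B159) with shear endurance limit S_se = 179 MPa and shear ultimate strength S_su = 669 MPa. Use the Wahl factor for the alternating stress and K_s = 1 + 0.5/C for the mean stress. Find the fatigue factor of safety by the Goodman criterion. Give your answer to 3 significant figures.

3.31

C = D/d = 67.0/9.5 = 7.0526; K_W = (4C−1)/(4C−4)+0.615/C = 1.2111; K_s = 1+0.5/C = 1.0709
F_a = (F_max−F_min)/2 = 157.5 N; F_m = (F_max+F_min)/2 = 283.5 N
τ_a = K_W·8F_aD/(πd³) = 1.2111 × 31.342 = 37.959 MPa
τ_m = K_s·8F_mD/(πd³) = 1.0709 × 56.415 = 60.415 MPa
Goodman: 1/n_f = τ_a/S_se + τ_m/S_su = 37.959/179 + 60.415/669 = 0.21206 + 0.09031 = 0.30237
n_f = 1/0.30237 = 3.307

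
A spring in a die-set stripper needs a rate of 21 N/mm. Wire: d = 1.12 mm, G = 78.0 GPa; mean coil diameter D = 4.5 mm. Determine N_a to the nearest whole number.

8

N_a = Gd⁴/(8D³k) = (78.0×10³ × 1.12⁴)/(8 × 4.5³ × 21)
    = 122735 / 15309 = 8.017 → 8 coils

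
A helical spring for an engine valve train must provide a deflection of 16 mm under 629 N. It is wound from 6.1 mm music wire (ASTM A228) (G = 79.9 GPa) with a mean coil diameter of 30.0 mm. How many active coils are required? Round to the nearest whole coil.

Required rate k = F/δ = 629/16 = 39.312 N/mm
N_a = Gd⁴/(8D³k) = (79.9×10³ × 6.1⁴)/(8 × 30.0³ × 39.312)
    = 1.10628e+08 / 8.4915e+06 = 13.03 → 13 coils

13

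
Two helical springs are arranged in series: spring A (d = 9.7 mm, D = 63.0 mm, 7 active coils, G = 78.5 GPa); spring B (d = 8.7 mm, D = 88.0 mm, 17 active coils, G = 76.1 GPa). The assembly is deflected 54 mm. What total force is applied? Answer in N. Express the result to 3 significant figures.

k_A = Gd⁴/(8D³N_a) = (78.5×10³)(9.7⁴)/(8·63.0³·7) = 49.63 N/mm
k_B = Gd⁴/(8D³N_a) = (76.1×10³)(8.7⁴)/(8·88.0³·17) = 4.7041 N/mm
Series: 1/k_eq = 1/49.63 + 1/4.7041 = 0.23273; k_eq = 4.2968 N/mm
F = k_eq·δ = 4.2968·54 = 232.03 N

232 N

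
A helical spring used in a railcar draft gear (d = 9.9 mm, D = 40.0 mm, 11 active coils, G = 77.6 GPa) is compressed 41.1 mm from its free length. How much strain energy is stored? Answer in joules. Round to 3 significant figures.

k = Gd⁴/(8D³N_a) = (77.6×10³)(9.9⁴)/(8·40.0³·11) = 132.35 N/mm
U = ½kδ² = 0.5 × 132.35 × 41.1² = 1.1179e+05 N·mm = 111.79 J

112 J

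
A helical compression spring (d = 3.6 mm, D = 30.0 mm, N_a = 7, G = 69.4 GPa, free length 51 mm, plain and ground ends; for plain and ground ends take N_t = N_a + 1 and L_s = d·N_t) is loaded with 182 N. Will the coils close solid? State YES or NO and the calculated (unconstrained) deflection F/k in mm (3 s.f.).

k = Gd⁴/(8D³N_a) = (69.4×10³)(3.6⁴)/(8·30.0³·7) = 7.7093 N/mm
N_t = 8; L_s = 3.6·8 = 28.8 mm; δ_solid = L₀ − L_s = 51 − 28.8 = 22.2 mm
δ = F/k = 182/7.7093 = 23.608 mm
δ ≥ δ_solid → spring goes solid

YES, δ = 23.6 mm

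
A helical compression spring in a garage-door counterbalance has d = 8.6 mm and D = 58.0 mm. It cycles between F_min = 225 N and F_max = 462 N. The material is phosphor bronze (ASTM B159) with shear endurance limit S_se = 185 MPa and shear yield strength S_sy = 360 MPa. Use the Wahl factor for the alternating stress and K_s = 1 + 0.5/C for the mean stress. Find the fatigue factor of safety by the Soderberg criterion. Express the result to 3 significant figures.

C = D/d = 58.0/8.6 = 6.7442; K_W = (4C−1)/(4C−4)+0.615/C = 1.2218; K_s = 1+0.5/C = 1.0741
F_a = (F_max−F_min)/2 = 118.5 N; F_m = (F_max+F_min)/2 = 343.5 N
τ_a = K_W·8F_aD/(πd³) = 1.2218 × 27.516 = 33.618 MPa
τ_m = K_s·8F_mD/(πd³) = 1.0741 × 79.763 = 85.676 MPa
Soderberg: 1/n_f = τ_a/S_se + τ_m/S_sy = 33.618/185 + 85.676/360 = 0.18172 + 0.23799 = 0.41971
n_f = 1/0.41971 = 2.383

2.38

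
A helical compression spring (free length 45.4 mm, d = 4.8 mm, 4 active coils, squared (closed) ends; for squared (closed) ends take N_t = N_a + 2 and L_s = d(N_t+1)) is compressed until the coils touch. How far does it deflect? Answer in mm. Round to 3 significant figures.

N_t = 6; L_s = 4.8·7 = 33.6 mm
δ_solid = L₀ − L_s = 45.4 − 33.6 = 11.8 mm

11.8 mm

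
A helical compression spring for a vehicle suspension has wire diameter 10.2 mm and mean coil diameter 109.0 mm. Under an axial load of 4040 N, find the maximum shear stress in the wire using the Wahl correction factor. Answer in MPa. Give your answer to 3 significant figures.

Spring index C = D/d = 109.0/10.2 = 10.6863
K_W = (4C−1)/(4C−4) + 0.615/C = 41.745/38.745 + 0.0576 = 1.1350
τ₀ = 8FD/(πd³) = 8·4040·109.0/(π·10.2³) = 3.52288e+06/3333.9 = 1056.7 MPa
τ_max = K·τ₀ = 1.1350 × 1056.7 = 1199.3 MPa

1200 MPa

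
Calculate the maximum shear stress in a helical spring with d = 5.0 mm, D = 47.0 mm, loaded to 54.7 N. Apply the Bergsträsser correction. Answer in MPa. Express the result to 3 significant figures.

Spring index C = D/d = 47.0/5.0 = 9.4000
K_B = (4C+2)/(4C−3) = 39.600/34.600 = 1.1445
τ₀ = 8FD/(πd³) = 8·54.7·47.0/(π·5.0³) = 20567.2/392.7 = 52.374 MPa
τ_max = K·τ₀ = 1.1445 × 52.374 = 59.942 MPa

59.9 MPa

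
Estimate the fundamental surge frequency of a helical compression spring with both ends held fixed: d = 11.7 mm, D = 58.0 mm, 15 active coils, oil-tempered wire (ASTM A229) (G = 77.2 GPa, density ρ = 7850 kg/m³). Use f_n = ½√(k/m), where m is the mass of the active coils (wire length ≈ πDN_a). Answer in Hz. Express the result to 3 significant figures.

81.8 Hz

k = Gd⁴/(8D³N_a) = (77.2×10³)(11.7⁴)/(8·58.0³·15) = 61.787 N/mm = 61787 N/m
Wire length L = πDN_a = π·58.0·15 = 2733.2 mm
m = ρ·(πd²/4)·L = 7850 × 107.51×10⁻⁶ m² × 2.7332 m = 2.3067 kg
f_n = ½√(k/m) = 0.5·√(61787/2.3067) = 0.5·√(26785) = 81.831 Hz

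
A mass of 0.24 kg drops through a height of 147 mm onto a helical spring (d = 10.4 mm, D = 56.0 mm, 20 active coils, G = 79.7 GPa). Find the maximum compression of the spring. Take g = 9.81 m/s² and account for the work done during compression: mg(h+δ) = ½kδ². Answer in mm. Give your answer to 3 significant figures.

k = Gd⁴/(8D³N_a) = (79.7×10³)(10.4⁴)/(8·56.0³·20) = 33.182 N/mm
W = mg = 0.24 × 9.81 = 2.3544 N
½kδ² − Wδ − Wh = 0 → δ = (W + √(W² + 2kWh))/k
δ = (2.3544 + √(5.5432 + 22968.6))/33.182 = (2.3544 + 151.57)/33.182 = 4.6388 mm

4.64 mm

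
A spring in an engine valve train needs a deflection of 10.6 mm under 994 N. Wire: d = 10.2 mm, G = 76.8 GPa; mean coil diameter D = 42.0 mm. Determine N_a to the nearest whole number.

Required rate k = F/δ = 994/10.6 = 93.774 N/mm
N_a = Gd⁴/(8D³k) = (76.8×10³ × 10.2⁴)/(8 × 42.0³ × 93.774)
    = 8.31308e+08 / 5.558e+07 = 14.96 → 15 coils

15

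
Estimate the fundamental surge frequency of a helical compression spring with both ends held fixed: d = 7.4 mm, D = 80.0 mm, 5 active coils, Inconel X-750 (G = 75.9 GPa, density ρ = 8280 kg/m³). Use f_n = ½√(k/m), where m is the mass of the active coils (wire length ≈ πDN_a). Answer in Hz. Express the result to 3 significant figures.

78.8 Hz

k = Gd⁴/(8D³N_a) = (75.9×10³)(7.4⁴)/(8·80.0³·5) = 11.113 N/mm = 11113 N/m
Wire length L = πDN_a = π·80.0·5 = 1256.6 mm
m = ρ·(πd²/4)·L = 8280 × 43.008×10⁻⁶ m² × 1.2566 m = 0.4475 kg
f_n = ½√(k/m) = 0.5·√(11113/0.4475) = 0.5·√(24834) = 78.794 Hz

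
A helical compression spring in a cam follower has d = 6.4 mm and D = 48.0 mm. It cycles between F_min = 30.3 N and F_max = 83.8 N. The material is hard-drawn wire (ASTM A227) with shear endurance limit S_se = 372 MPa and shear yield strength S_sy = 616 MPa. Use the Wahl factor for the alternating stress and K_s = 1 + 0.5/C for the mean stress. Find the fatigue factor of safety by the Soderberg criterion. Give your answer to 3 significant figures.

C = D/d = 48.0/6.4 = 7.5000; K_W = (4C−1)/(4C−4)+0.615/C = 1.1974; K_s = 1+0.5/C = 1.0667
F_a = (F_max−F_min)/2 = 26.75 N; F_m = (F_max+F_min)/2 = 57.05 N
τ_a = K_W·8F_aD/(πd³) = 1.1974 × 12.473 = 14.935 MPa
τ_m = K_s·8F_mD/(πd³) = 1.0667 × 26.601 = 28.374 MPa
Soderberg: 1/n_f = τ_a/S_se + τ_m/S_sy = 14.935/372 + 28.374/616 = 0.04015 + 0.04606 = 0.08621
n_f = 1/0.08621 = 11.6

11.6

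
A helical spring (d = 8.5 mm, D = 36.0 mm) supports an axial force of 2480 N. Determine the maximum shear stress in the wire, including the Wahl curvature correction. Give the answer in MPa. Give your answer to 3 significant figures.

510 MPa

Spring index C = D/d = 36.0/8.5 = 4.2353
K_W = (4C−1)/(4C−4) + 0.615/C = 15.941/12.941 + 0.1452 = 1.3770
τ₀ = 8FD/(πd³) = 8·2480·36.0/(π·8.5³) = 714240/1929.3 = 370.2 MPa
τ_max = K·τ₀ = 1.3770 × 370.2 = 509.78 MPa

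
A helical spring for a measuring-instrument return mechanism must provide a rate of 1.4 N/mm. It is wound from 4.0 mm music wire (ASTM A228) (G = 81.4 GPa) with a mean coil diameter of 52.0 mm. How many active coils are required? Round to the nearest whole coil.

N_a = Gd⁴/(8D³k) = (81.4×10³ × 4.0⁴)/(8 × 52.0³ × 1.4)
    = 2.08384e+07 / 1.57481e+06 = 13.23 → 13 coils

13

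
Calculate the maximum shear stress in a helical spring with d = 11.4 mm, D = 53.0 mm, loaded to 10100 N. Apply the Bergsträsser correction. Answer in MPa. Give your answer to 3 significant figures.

1220 MPa

Spring index C = D/d = 53.0/11.4 = 4.6491
K_B = (4C+2)/(4C−3) = 20.596/15.596 = 1.3206
τ₀ = 8FD/(πd³) = 8·10100·53.0/(π·11.4³) = 4.2824e+06/4654.4 = 920.07 MPa
τ_max = K·τ₀ = 1.3206 × 920.07 = 1215 MPa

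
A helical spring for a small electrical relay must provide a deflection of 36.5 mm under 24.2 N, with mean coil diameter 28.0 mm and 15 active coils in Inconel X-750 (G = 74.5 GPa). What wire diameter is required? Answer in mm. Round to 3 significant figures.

2.20 mm

Required rate k = F/δ = 24.2/36.5 = 0.66301 N/mm
d = (8D³N_a·k / G)^(1/4) = (8·28.0³·15·0.66301 / (74.5×10³))^0.25
  = (23.443)^0.25 = 2.2004 mm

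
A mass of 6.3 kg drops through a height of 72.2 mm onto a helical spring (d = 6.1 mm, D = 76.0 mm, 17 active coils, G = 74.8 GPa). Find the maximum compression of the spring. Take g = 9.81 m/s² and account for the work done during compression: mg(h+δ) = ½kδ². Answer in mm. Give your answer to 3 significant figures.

116 mm

k = Gd⁴/(8D³N_a) = (74.8×10³)(6.1⁴)/(8·76.0³·17) = 1.7348 N/mm
W = mg = 6.3 × 9.81 = 61.803 N
½kδ² − Wδ − Wh = 0 → δ = (W + √(W² + 2kWh))/k
δ = (61.803 + √(3819.6 + 15481.7))/1.7348 = (61.803 + 138.93)/1.7348 = 115.71 mm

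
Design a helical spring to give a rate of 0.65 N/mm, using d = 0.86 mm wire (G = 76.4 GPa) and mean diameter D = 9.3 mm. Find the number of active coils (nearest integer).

N_a = Gd⁴/(8D³k) = (76.4×10³ × 0.86⁴)/(8 × 9.3³ × 0.65)
    = 41791.4 / 4182.66 = 9.992 → 10 coils

10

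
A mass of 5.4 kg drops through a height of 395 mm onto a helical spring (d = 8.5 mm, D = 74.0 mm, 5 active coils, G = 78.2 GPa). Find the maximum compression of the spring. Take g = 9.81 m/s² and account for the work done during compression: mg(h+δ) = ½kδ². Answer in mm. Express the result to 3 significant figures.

42.9 mm

k = Gd⁴/(8D³N_a) = (78.2×10³)(8.5⁴)/(8·74.0³·5) = 25.184 N/mm
W = mg = 5.4 × 9.81 = 52.974 N
½kδ² − Wδ − Wh = 0 → δ = (W + √(W² + 2kWh))/k
δ = (52.974 + √(2806.2 + 1.05394e+06))/25.184 = (52.974 + 1028)/25.184 = 42.922 mm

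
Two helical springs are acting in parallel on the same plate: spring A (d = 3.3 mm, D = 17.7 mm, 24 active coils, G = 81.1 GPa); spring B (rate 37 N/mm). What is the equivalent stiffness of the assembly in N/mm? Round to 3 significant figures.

46.0 N/mm

k_A = Gd⁴/(8D³N_a) = (81.1×10³)(3.3⁴)/(8·17.7³·24) = 9.0335 N/mm
Parallel: k_eq = 9.0335 + 37 = 46.033 N/mm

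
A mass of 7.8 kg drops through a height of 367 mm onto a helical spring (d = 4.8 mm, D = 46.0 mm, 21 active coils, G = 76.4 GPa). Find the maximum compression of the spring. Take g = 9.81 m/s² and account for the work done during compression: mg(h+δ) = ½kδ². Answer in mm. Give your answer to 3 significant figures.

k = Gd⁴/(8D³N_a) = (76.4×10³)(4.8⁴)/(8·46.0³·21) = 2.4801 N/mm
W = mg = 7.8 × 9.81 = 76.518 N
½kδ² − Wδ − Wh = 0 → δ = (W + √(W² + 2kWh))/k
δ = (76.518 + √(5855 + 139295))/2.4801 = (76.518 + 380.99)/2.4801 = 184.47 mm

184 mm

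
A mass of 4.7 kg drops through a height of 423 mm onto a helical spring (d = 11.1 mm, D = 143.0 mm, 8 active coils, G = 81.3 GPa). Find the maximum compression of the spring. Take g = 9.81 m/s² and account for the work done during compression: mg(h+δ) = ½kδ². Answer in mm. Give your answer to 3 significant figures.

84.2 mm

k = Gd⁴/(8D³N_a) = (81.3×10³)(11.1⁴)/(8·143.0³·8) = 6.5947 N/mm
W = mg = 4.7 × 9.81 = 46.107 N
½kδ² − Wδ − Wh = 0 → δ = (W + √(W² + 2kWh))/k
δ = (46.107 + √(2125.9 + 257236))/6.5947 = (46.107 + 509.28)/6.5947 = 84.217 mm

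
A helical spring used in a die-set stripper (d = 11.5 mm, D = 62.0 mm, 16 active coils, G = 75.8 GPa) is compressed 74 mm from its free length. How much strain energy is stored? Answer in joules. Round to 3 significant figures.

119 J

k = Gd⁴/(8D³N_a) = (75.8×10³)(11.5⁴)/(8·62.0³·16) = 43.459 N/mm
U = ½kδ² = 0.5 × 43.459 × 74² = 1.1899e+05 N·mm = 118.99 J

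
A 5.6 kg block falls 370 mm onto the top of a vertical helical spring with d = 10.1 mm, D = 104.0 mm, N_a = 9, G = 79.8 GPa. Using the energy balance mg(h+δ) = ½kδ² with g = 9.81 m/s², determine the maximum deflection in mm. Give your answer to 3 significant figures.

68.6 mm

k = Gd⁴/(8D³N_a) = (79.8×10³)(10.1⁴)/(8·104.0³·9) = 10.253 N/mm
W = mg = 5.6 × 9.81 = 54.936 N
½kδ² − Wδ − Wh = 0 → δ = (W + √(W² + 2kWh))/k
δ = (54.936 + √(3018 + 416816))/10.253 = (54.936 + 647.95)/10.253 = 68.553 mm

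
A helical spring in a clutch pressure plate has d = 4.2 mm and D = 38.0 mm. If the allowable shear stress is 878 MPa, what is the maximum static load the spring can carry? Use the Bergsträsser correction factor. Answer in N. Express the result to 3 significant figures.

C = D/d = 38.0/4.2 = 9.0476
K_B = (4C+2)/(4C−3) = 38.190/33.190 = 1.1506
τ_max = K·8FD/(πd³) → F_max = τ_allow·πd³/(8DK)
F_max = 878·π·4.2³/(8·38.0·1.1506) = 2.0436e+05/349.8 = 584.22 N

584 N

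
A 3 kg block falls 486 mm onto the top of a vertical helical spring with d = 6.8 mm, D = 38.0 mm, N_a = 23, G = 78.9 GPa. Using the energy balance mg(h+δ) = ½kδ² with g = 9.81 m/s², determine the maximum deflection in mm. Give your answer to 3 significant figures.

k = Gd⁴/(8D³N_a) = (78.9×10³)(6.8⁴)/(8·38.0³·23) = 16.709 N/mm
W = mg = 3 × 9.81 = 29.43 N
½kδ² − Wδ − Wh = 0 → δ = (W + √(W² + 2kWh))/k
δ = (29.43 + √(866.12 + 477970))/16.709 = (29.43 + 691.98)/16.709 = 43.176 mm

43.2 mm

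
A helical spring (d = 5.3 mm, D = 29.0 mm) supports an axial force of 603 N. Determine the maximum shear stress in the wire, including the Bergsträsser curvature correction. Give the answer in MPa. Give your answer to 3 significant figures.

378 MPa

Spring index C = D/d = 29.0/5.3 = 5.4717
K_B = (4C+2)/(4C−3) = 23.887/18.887 = 1.2647
τ₀ = 8FD/(πd³) = 8·603·29.0/(π·5.3³) = 139896/467.71 = 299.11 MPa
τ_max = K·τ₀ = 1.2647 × 299.11 = 378.29 MPa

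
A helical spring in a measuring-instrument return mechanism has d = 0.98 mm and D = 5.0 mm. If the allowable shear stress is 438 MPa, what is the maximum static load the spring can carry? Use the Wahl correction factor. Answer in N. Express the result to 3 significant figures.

C = D/d = 5.0/0.98 = 5.1020
K_W = (4C−1)/(4C−4) + 0.615/C = 19.408/16.408 + 0.1205 = 1.3034
τ_max = K·8FD/(πd³) → F_max = τ_allow·πd³/(8DK)
F_max = 438·π·0.98³/(8·5.0·1.3034) = 1295.1/52.135 = 24.841 N

24.8 N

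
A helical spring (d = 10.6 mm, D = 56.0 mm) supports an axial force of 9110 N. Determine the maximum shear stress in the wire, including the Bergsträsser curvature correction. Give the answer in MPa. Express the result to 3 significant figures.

1390 MPa

Spring index C = D/d = 56.0/10.6 = 5.2830
K_B = (4C+2)/(4C−3) = 23.132/18.132 = 1.2758
τ₀ = 8FD/(πd³) = 8·9110·56.0/(π·10.6³) = 4.08128e+06/3741.7 = 1090.8 MPa
τ_max = K·τ₀ = 1.2758 × 1090.8 = 1391.5 MPa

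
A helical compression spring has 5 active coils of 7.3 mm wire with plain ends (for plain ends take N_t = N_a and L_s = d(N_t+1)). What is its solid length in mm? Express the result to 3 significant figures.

43.8 mm

plain ends: N_t = N_a = 5
L_s = d·(N_t+1) = 7.3 × 6 = 43.8 mm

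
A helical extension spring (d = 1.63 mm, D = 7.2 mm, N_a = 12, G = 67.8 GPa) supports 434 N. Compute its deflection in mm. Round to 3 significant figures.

k = Gd⁴/(8D³N_a) = (67.8×10³)(1.63⁴)/(8·7.2³·12) = 13.357 N/mm
δ = F/k = 434 / 13.357 = 32.492 mm

32.5 mm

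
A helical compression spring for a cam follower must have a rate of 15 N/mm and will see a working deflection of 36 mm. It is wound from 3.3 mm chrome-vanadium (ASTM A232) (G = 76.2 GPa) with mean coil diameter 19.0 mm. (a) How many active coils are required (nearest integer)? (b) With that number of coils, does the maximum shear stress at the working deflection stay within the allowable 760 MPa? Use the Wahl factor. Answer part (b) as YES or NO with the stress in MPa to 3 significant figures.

N_a = Gd⁴/(8D³k) = (76.2×10³)(3.3⁴)/(8·19.0³·15) = 10.98 → N_a = 11
Actual rate k = Gd⁴/(8D³·11) = 14.972 N/mm
Working load F = kδ = 14.972·36 = 538.98 N
C = 19.0/3.3 = 5.7576; K_W = (4C−1)/(4C−4)+0.615/C = 1.2645
τ_max = K_W·8FD/(πd³) = 1.2645·725.64 = 917.54 MPa
τ_max > 760 MPa → exceeds allowable

(a) 11 coils; (b) NO, τ_max = 918 MPa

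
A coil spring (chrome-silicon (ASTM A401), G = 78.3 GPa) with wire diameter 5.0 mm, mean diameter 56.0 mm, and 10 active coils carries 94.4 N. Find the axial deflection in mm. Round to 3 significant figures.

27.1 mm

k = Gd⁴/(8D³N_a) = (78.3×10³)(5.0⁴)/(8·56.0³·10) = 3.4833 N/mm
δ = F/k = 94.4 / 3.4833 = 27.101 mm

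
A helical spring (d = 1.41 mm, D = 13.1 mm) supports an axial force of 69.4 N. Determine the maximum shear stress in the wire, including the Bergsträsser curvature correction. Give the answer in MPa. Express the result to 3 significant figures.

Spring index C = D/d = 13.1/1.41 = 9.2908
K_B = (4C+2)/(4C−3) = 39.163/34.163 = 1.1464
τ₀ = 8FD/(πd³) = 8·69.4·13.1/(π·1.41³) = 7273.12/8.8066 = 825.87 MPa
τ_max = K·τ₀ = 1.1464 × 825.87 = 946.75 MPa

947 MPa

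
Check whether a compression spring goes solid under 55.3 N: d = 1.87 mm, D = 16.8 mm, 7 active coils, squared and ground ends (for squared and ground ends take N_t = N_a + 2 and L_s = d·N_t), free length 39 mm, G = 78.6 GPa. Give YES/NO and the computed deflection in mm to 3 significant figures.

NO, δ = 15.3 mm

k = Gd⁴/(8D³N_a) = (78.6×10³)(1.87⁴)/(8·16.8³·7) = 3.6197 N/mm
N_t = 9; L_s = 1.87·9 = 16.83 mm; δ_solid = L₀ − L_s = 39 − 16.83 = 22.17 mm
δ = F/k = 55.3/3.6197 = 15.277 mm
δ < δ_solid → spring does not go solid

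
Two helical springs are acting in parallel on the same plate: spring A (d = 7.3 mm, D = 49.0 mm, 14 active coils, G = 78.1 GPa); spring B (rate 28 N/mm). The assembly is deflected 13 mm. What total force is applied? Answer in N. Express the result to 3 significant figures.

583 N

k_A = Gd⁴/(8D³N_a) = (78.1×10³)(7.3⁴)/(8·49.0³·14) = 16.832 N/mm
Parallel: k_eq = 16.832 + 28 = 44.832 N/mm
F = k_eq·δ = 44.832·13 = 582.82 N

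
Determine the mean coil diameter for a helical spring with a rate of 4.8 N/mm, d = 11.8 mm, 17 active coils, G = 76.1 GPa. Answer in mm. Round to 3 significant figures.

D = (Gd⁴/(8N_a·k))^(1/3) = (76.1×10³·11.8⁴/(8·17·4.8))^(1/3)
  = (2.26013e+06)^(1/3) = 131.2333 mm

131 mm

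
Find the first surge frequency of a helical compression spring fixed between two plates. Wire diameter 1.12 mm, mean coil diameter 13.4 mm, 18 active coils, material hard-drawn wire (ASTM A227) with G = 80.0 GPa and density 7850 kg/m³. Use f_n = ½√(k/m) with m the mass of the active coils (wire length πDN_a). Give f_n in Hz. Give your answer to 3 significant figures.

k = Gd⁴/(8D³N_a) = (80.0×10³)(1.12⁴)/(8·13.4³·18) = 0.36332 N/mm = 363.32 N/m
Wire length L = πDN_a = π·13.4·18 = 757.75 mm
m = ρ·(πd²/4)·L = 7850 × 0.9852×10⁻⁶ m² × 0.75775 m = 0.0058603 kg
f_n = ½√(k/m) = 0.5·√(363.32/0.0058603) = 0.5·√(61996) = 124.49 Hz

124 Hz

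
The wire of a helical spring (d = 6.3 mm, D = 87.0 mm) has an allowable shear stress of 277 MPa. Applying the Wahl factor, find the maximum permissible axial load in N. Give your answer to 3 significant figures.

C = D/d = 87.0/6.3 = 13.8095
K_W = (4C−1)/(4C−4) + 0.615/C = 54.238/51.238 + 0.0445 = 1.1031
τ_max = K·8FD/(πd³) → F_max = τ_allow·πd³/(8DK)
F_max = 277·π·6.3³/(8·87.0·1.1031) = 2.176e+05/767.75 = 283.42 N

283 N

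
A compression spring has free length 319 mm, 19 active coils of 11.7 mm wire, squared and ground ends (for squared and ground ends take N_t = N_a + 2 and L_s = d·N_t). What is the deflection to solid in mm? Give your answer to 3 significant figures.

N_t = 21; L_s = 11.7·21 = 245.7 mm
δ_solid = L₀ − L_s = 319 − 245.7 = 73.3 mm

73.3 mm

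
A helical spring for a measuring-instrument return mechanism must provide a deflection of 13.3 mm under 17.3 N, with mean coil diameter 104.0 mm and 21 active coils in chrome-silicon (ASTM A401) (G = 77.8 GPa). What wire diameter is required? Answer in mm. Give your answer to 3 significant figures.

7.50 mm

Required rate k = F/δ = 17.3/13.3 = 1.3008 N/mm
d = (8D³N_a·k / G)^(1/4) = (8·104.0³·21·1.3008 / (77.8×10³))^0.25
  = (3159.5)^0.25 = 7.4973 mm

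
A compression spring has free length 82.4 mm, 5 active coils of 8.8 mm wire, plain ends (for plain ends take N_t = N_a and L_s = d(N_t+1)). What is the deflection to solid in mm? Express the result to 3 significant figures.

N_t = 5; L_s = 8.8·6 = 52.8 mm
δ_solid = L₀ − L_s = 82.4 − 52.8 = 29.6 mm

29.6 mm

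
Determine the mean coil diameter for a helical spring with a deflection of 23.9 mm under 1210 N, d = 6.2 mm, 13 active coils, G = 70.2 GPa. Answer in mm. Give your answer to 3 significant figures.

Required rate k = F/δ = 1210/23.9 = 50.628 N/mm
D = (Gd⁴/(8N_a·k))^(1/3) = (70.2×10³·6.2⁴/(8·13·50.628))^(1/3)
  = (19700.8)^(1/3) = 27.0081 mm

27.0 mm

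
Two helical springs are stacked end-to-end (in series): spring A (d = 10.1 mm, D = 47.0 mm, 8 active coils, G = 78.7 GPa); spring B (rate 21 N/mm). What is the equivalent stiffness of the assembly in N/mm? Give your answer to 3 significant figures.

17.9 N/mm

k_A = Gd⁴/(8D³N_a) = (78.7×10³)(10.1⁴)/(8·47.0³·8) = 123.25 N/mm
Series: 1/k_eq = 1/123.25 + 1/21 = 0.055733; k_eq = 17.943 N/mm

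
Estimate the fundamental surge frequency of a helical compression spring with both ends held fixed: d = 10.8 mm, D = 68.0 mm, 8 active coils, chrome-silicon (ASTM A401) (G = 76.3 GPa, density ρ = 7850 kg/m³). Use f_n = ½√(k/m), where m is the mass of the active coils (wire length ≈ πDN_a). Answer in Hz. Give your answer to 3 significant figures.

102 Hz

k = Gd⁴/(8D³N_a) = (76.3×10³)(10.8⁴)/(8·68.0³·8) = 51.584 N/mm = 51584 N/m
Wire length L = πDN_a = π·68.0·8 = 1709 mm
m = ρ·(πd²/4)·L = 7850 × 91.609×10⁻⁶ m² × 1.709 m = 1.229 kg
f_n = ½√(k/m) = 0.5·√(51584/1.229) = 0.5·√(41972) = 102.44 Hz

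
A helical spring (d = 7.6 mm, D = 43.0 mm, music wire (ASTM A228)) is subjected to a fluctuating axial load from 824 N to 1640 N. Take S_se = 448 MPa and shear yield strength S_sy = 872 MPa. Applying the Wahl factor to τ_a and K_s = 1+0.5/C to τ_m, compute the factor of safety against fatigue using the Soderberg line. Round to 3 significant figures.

1.49

C = D/d = 43.0/7.6 = 5.6579; K_W = (4C−1)/(4C−4)+0.615/C = 1.2697; K_s = 1+0.5/C = 1.0884
F_a = (F_max−F_min)/2 = 408 N; F_m = (F_max+F_min)/2 = 1232 N
τ_a = K_W·8F_aD/(πd³) = 1.2697 × 101.77 = 129.22 MPa
τ_m = K_s·8F_mD/(πd³) = 1.0884 × 307.31 = 334.47 MPa
Soderberg: 1/n_f = τ_a/S_se + τ_m/S_sy = 129.22/448 + 334.47/872 = 0.28844 + 0.38357 = 0.67201
n_f = 1/0.67201 = 1.488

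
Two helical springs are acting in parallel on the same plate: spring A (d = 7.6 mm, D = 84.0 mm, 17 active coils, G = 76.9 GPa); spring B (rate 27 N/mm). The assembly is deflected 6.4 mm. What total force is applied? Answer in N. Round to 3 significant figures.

k_A = Gd⁴/(8D³N_a) = (76.9×10³)(7.6⁴)/(8·84.0³·17) = 3.1828 N/mm
Parallel: k_eq = 3.1828 + 27 = 30.183 N/mm
F = k_eq·δ = 30.183·6.4 = 193.17 N

193 N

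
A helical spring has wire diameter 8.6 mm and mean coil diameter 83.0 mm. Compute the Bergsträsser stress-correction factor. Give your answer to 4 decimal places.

1.1404

C = D/d = 83.0/8.6 = 9.6512
K_B = (4C+2)/(4C−3) = 40.605/35.605 = 1.1404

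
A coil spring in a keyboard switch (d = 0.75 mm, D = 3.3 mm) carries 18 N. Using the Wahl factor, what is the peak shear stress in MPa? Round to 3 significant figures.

488 MPa

Spring index C = D/d = 3.3/0.75 = 4.4000
K_W = (4C−1)/(4C−4) + 0.615/C = 16.600/13.600 + 0.1398 = 1.3604
τ₀ = 8FD/(πd³) = 8·18·3.3/(π·0.75³) = 475.2/1.3254 = 358.54 MPa
τ_max = K·τ₀ = 1.3604 × 358.54 = 487.75 MPa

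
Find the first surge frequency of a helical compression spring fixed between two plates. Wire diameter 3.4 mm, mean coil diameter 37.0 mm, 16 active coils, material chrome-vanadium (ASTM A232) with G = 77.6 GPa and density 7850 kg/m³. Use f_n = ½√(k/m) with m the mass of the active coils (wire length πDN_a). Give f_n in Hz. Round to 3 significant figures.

k = Gd⁴/(8D³N_a) = (77.6×10³)(3.4⁴)/(8·37.0³·16) = 1.5994 N/mm = 1599.4 N/m
Wire length L = πDN_a = π·37.0·16 = 1859.8 mm
m = ρ·(πd²/4)·L = 7850 × 9.0792×10⁻⁶ m² × 1.8598 m = 0.13255 kg
f_n = ½√(k/m) = 0.5·√(1599.4/0.13255) = 0.5·√(12066) = 54.923 Hz

54.9 Hz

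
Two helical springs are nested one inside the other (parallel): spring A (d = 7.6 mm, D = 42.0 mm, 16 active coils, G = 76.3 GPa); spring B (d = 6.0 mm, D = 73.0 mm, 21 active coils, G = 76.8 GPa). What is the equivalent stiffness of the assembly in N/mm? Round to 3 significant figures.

k_A = Gd⁴/(8D³N_a) = (76.3×10³)(7.6⁴)/(8·42.0³·16) = 26.842 N/mm
k_B = Gd⁴/(8D³N_a) = (76.8×10³)(6.0⁴)/(8·73.0³·21) = 1.523 N/mm
Parallel: k_eq = 26.842 + 1.523 = 28.365 N/mm

28.4 N/mm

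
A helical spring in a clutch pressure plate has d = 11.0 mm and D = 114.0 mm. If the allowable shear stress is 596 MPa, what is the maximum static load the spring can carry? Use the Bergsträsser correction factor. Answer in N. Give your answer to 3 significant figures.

C = D/d = 114.0/11.0 = 10.3636
K_B = (4C+2)/(4C−3) = 43.455/38.455 = 1.1300
τ_max = K·8FD/(πd³) → F_max = τ_allow·πd³/(8DK)
F_max = 596·π·11.0³/(8·114.0·1.1300) = 2.4922e+06/1030.6 = 2418.2 N

2420 N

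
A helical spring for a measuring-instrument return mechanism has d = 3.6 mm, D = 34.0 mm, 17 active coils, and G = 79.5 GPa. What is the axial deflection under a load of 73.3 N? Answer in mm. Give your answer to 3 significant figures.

29.3 mm

k = Gd⁴/(8D³N_a) = (79.5×10³)(3.6⁴)/(8·34.0³·17) = 2.4981 N/mm
δ = F/k = 73.3 / 2.4981 = 29.343 mm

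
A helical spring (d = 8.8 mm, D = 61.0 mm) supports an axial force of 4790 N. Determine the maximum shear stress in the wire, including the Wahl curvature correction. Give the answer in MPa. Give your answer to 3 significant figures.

Spring index C = D/d = 61.0/8.8 = 6.9318
K_W = (4C−1)/(4C−4) + 0.615/C = 26.727/23.727 + 0.0887 = 1.2152
τ₀ = 8FD/(πd³) = 8·4790·61.0/(π·8.8³) = 2.33752e+06/2140.9 = 1091.8 MPa
τ_max = K·τ₀ = 1.2152 × 1091.8 = 1326.8 MPa

1330 MPa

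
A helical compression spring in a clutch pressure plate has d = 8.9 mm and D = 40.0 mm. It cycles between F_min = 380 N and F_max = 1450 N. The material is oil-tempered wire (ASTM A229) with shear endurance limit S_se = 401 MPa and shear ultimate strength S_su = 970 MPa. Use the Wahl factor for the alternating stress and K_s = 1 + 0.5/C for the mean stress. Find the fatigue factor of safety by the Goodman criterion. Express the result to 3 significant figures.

C = D/d = 40.0/8.9 = 4.4944; K_W = (4C−1)/(4C−4)+0.615/C = 1.3515; K_s = 1+0.5/C = 1.1113
F_a = (F_max−F_min)/2 = 535 N; F_m = (F_max+F_min)/2 = 915 N
τ_a = K_W·8F_aD/(πd³) = 1.3515 × 77.301 = 104.47 MPa
τ_m = K_s·8F_mD/(πd³) = 1.1113 × 132.21 = 146.91 MPa
Goodman: 1/n_f = τ_a/S_se + τ_m/S_su = 104.47/401 + 146.91/970 = 0.26052 + 0.15146 = 0.41198
n_f = 1/0.41198 = 2.427

2.43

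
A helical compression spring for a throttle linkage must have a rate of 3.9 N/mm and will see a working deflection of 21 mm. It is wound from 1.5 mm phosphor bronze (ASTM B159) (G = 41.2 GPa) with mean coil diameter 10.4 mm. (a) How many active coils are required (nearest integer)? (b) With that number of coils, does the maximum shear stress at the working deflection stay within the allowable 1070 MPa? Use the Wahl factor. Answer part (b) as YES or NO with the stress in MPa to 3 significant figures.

N_a = Gd⁴/(8D³k) = (41.2×10³)(1.5⁴)/(8·10.4³·3.9) = 5.943 → N_a = 6
Actual rate k = Gd⁴/(8D³·6) = 3.863 N/mm
Working load F = kδ = 3.863·21 = 81.122 N
C = 10.4/1.5 = 6.9333; K_W = (4C−1)/(4C−4)+0.615/C = 1.2151
τ_max = K_W·8FD/(πd³) = 1.2151·636.56 = 773.49 MPa
τ_max ≤ 1070 MPa → acceptable

(a) 6 coils; (b) YES, τ_max = 773 MPa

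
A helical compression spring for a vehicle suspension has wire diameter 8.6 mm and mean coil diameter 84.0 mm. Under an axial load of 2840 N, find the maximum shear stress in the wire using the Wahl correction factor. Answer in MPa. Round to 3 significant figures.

1100 MPa

Spring index C = D/d = 84.0/8.6 = 9.7674
K_W = (4C−1)/(4C−4) + 0.615/C = 38.070/35.070 + 0.0630 = 1.1485
τ₀ = 8FD/(πd³) = 8·2840·84.0/(π·8.6³) = 1.90848e+06/1998.2 = 955.09 MPa
τ_max = K·τ₀ = 1.1485 × 955.09 = 1096.9 MPa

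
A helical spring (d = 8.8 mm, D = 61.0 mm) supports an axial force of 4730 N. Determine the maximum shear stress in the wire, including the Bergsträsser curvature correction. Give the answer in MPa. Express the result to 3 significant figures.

Spring index C = D/d = 61.0/8.8 = 6.9318
K_B = (4C+2)/(4C−3) = 29.727/24.727 = 1.2022
τ₀ = 8FD/(πd³) = 8·4730·61.0/(π·8.8³) = 2.30824e+06/2140.9 = 1078.2 MPa
τ_max = K·τ₀ = 1.2022 × 1078.2 = 1296.2 MPa

1300 MPa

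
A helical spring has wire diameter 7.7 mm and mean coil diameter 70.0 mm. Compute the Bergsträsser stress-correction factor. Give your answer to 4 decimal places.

1.1499

C = D/d = 70.0/7.7 = 9.0909
K_B = (4C+2)/(4C−3) = 38.364/33.364 = 1.1499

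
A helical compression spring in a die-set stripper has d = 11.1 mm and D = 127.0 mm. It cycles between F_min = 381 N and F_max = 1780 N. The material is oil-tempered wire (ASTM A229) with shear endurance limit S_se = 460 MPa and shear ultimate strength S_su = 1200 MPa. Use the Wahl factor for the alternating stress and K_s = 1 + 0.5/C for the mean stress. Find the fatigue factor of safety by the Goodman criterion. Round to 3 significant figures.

C = D/d = 127.0/11.1 = 11.4414; K_W = (4C−1)/(4C−4)+0.615/C = 1.1256; K_s = 1+0.5/C = 1.0437
F_a = (F_max−F_min)/2 = 699.5 N; F_m = (F_max+F_min)/2 = 1080.5 N
τ_a = K_W·8F_aD/(πd³) = 1.1256 × 165.41 = 186.18 MPa
τ_m = K_s·8F_mD/(πd³) = 1.0437 × 255.51 = 266.67 MPa
Goodman: 1/n_f = τ_a/S_se + τ_m/S_su = 186.18/460 + 266.67/1200 = 0.40475 + 0.22223 = 0.62697
n_f = 1/0.62697 = 1.595

1.59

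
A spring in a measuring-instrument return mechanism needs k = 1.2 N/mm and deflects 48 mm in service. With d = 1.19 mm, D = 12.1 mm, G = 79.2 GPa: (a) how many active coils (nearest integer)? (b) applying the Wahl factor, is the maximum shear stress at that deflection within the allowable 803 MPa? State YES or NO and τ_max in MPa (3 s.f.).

(a) 9 coils; (b) NO, τ_max = 1250 MPa

N_a = Gd⁴/(8D³k) = (79.2×10³)(1.19⁴)/(8·12.1³·1.2) = 9.339 → N_a = 9
Actual rate k = Gd⁴/(8D³·9) = 1.2452 N/mm
Working load F = kδ = 1.2452·48 = 59.768 N
C = 12.1/1.19 = 10.1681; K_W = (4C−1)/(4C−4)+0.615/C = 1.1423
τ_max = K_W·8FD/(πd³) = 1.1423·1092.8 = 1248.3 MPa
τ_max > 803 MPa → exceeds allowable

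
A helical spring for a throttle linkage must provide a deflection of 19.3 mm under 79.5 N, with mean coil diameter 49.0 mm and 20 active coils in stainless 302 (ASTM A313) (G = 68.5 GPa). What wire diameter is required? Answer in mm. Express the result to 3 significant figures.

Required rate k = F/δ = 79.5/19.3 = 4.1192 N/mm
d = (8D³N_a·k / G)^(1/4) = (8·49.0³·20·4.1192 / (68.5×10³))^0.25
  = (1132)^0.25 = 5.8004 mm

5.80 mm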